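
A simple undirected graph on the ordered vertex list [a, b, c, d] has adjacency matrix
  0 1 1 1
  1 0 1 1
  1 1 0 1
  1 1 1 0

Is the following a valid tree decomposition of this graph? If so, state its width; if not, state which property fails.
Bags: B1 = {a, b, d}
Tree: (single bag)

No — vertex c appears in no bag.

A tree decomposition must satisfy three properties: every vertex lies in some bag; for every edge, both endpoints lie together in some bag; and for every vertex, the bags containing it form a connected subtree. Here vertex c appears in no bag, so the decomposition is invalid.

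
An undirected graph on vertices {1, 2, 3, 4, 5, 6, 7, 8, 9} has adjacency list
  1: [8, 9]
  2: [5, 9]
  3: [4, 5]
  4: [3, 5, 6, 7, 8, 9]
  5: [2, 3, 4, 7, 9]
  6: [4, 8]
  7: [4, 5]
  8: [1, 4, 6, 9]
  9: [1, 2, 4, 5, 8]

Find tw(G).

2

A width-2 tree decomposition is:
Bags: B1 = {4, 8, 9}  B2 = {4, 5, 9}  B3 = {4, 5, 7}  B4 = {1, 8, 9}  B5 = {2, 5, 9}  B6 = {4, 6, 8}  B7 = {3, 4, 5}
Tree: B1–B2, B2–B3, B1–B4, B2–B5, B1–B6, B2–B7
The largest bag has 3 vertices, giving width 2; this decomposition certifies tw(G) ≤ 2. On the other hand G contains the 3-clique {1, 8, 9}. A clique must lie in a single bag of any decomposition, so no decomposition can have width below 2. Hence tw(G) = 2 exactly.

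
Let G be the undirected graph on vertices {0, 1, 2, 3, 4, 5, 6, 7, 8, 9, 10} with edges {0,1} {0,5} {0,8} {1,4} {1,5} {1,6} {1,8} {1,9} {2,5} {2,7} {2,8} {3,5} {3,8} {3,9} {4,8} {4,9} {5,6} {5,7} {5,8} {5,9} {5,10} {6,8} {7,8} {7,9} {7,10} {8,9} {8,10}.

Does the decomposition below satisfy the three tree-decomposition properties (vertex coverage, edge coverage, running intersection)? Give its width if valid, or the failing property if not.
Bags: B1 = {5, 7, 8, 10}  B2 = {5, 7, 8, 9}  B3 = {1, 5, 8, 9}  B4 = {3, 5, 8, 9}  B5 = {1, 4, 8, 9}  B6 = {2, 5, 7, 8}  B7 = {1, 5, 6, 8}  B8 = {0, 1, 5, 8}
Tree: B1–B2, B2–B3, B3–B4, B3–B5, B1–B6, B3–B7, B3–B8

Every vertex of G appears in some bag (union = {0, 1, 2, 3, 4, 5, 6, 7, 8, 9, 10}); every edge is covered by a bag; and for each vertex v the set of bags containing v is connected in the bag tree. The decomposition is therefore valid. The largest bag has 4 vertices, so the width is 3.

Yes; width 3.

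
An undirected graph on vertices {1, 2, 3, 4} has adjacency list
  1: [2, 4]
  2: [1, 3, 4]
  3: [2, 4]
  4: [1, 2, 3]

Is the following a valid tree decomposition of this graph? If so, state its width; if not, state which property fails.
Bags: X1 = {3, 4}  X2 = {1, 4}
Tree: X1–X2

No — vertex 2 appears in no bag.

A tree decomposition must satisfy three properties: every vertex lies in some bag; for every edge, both endpoints lie together in some bag; and for every vertex, the bags containing it form a connected subtree. Here vertex 2 appears in no bag, so the decomposition is invalid.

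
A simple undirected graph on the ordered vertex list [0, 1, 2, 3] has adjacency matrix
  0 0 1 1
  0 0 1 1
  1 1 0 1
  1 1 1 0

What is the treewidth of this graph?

A width-2 tree decomposition is:
Bags: B1 = {0, 2, 3}  B2 = {1, 2, 3}
Tree: B1–B2
Each bag holds 3 vertices, so the decomposition has width 2, which upper-bounds the treewidth. On the other hand G contains the 3-clique {0, 2, 3}. A clique must lie in a single bag of any decomposition, so no decomposition can have width below 2. The upper and lower bounds meet at 2, so that is the treewidth.

2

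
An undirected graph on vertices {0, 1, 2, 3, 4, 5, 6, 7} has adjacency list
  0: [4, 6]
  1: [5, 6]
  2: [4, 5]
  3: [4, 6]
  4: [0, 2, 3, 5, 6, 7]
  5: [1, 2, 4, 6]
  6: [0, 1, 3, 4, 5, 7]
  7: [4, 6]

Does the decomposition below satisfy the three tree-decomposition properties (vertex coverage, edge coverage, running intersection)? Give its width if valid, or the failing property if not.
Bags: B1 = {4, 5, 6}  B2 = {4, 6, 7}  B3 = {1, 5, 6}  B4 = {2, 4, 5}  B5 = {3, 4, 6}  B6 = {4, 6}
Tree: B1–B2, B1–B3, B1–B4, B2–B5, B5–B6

No — vertex 0 appears in no bag.

A tree decomposition must satisfy three properties: every vertex lies in some bag; for every edge, both endpoints lie together in some bag; and for every vertex, the bags containing it form a connected subtree. Here vertex 0 appears in no bag, so the decomposition is invalid.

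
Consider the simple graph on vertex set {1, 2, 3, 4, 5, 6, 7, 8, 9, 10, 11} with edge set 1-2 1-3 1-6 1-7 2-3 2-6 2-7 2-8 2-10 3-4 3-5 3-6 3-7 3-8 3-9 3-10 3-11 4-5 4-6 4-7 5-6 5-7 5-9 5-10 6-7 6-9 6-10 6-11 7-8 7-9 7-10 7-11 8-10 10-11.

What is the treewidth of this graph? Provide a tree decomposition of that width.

The largest bag has 5 vertices, giving width 4; this decomposition certifies tw(G) ≤ 4. On the other hand G contains the 5-clique {2, 3, 7, 8, 10}. A clique must lie in a single bag of any decomposition, so no decomposition can have width below 4. Therefore the treewidth is 4.

Treewidth 4.
Bags: B1 = {2, 3, 7, 8, 10}  B2 = {2, 3, 6, 7, 10}  B3 = {3, 6, 7, 10, 11}  B4 = {3, 5, 6, 7, 10}  B5 = {3, 4, 5, 6, 7}  B6 = {3, 5, 6, 7, 9}  B7 = {1, 2, 3, 6, 7}
Tree: B1–B2, B2–B3, B2–B4, B4–B5, B5–B6, B2–B7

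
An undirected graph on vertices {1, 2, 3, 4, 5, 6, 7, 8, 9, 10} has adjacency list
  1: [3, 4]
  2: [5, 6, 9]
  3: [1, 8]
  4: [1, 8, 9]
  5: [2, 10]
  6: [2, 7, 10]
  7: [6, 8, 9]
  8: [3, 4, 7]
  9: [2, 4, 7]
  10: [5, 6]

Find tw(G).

2

A width-2 tree decomposition is:
Bags: B1 = {1, 3, 8}  B2 = {1, 4, 8}  B3 = {4, 7, 8}  B4 = {4, 7, 9}  B5 = {6, 7, 9}  B6 = {2, 6, 9}  B7 = {2, 6, 10}  B8 = {2, 5, 10}
Tree: B1–B2, B2–B3, B3–B4, B4–B5, B5–B6, B6–B7, B7–B8
Each bag holds 3 vertices, so the decomposition has width 2, which upper-bounds the treewidth. For the lower bound, G contains the cycle 3–1–4–8–3, so G is not a forest; only forests have treewidth ≤ 1, hence tw(G) ≥ 2. Therefore the treewidth is 2.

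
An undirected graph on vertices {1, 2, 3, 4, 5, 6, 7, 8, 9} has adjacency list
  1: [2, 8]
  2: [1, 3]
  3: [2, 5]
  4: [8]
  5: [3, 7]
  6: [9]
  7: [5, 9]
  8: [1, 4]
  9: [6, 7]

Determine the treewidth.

1

A width-1 tree decomposition is:
Bags: B1 = {6, 9}  B2 = {7, 9}  B3 = {5, 7}  B4 = {3, 5}  B5 = {2, 3}  B6 = {1, 2}  B7 = {1, 8}  B8 = {4, 8}
Tree: B1–B2, B2–B3, B3–B4, B4–B5, B5–B6, B6–B7, B7–B8
Every bag has size at most 2, so the width is 2 − 1 = 1 and tw(G) ≤ 1. Any graph with an edge has treewidth ≥ 1, and G has the edge 6–9. Combining the bounds, tw(G) = 1.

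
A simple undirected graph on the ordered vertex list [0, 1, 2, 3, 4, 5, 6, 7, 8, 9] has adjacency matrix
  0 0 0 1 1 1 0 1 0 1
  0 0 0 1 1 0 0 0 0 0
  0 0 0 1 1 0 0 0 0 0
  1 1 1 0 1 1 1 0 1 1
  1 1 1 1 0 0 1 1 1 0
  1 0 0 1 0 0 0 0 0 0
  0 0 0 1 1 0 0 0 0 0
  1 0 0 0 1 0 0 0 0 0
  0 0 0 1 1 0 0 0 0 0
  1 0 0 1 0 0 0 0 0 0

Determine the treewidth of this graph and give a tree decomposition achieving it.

Each bag holds 3 vertices, so the decomposition has width 2, which upper-bounds the treewidth. On the other hand G contains the 3-clique {0, 3, 9}. A clique must lie in a single bag of any decomposition, so no decomposition can have width below 2. The upper and lower bounds meet at 2, so that is the treewidth.

Treewidth 2.
One such decomposition:
Bags: B1 = {0, 3, 4}  B2 = {3, 4, 6}  B3 = {3, 4, 8}  B4 = {0, 4, 7}  B5 = {1, 3, 4}  B6 = {2, 3, 4}  B7 = {0, 3, 9}  B8 = {0, 3, 5}
Tree: B1–B2, B2–B3, B1–B4, B1–B5, B3–B6, B1–B7, B7–B8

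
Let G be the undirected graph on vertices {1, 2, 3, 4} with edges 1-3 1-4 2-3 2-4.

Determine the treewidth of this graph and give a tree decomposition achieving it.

Treewidth 2.
Bags: B1 = {1, 2, 3}  B2 = {1, 2, 4}
Tree: B1–B2

Every bag has size at most 3, so the width is 3 − 1 = 2 and tw(G) ≤ 2. For the lower bound, G contains the cycle 2–3–1–4–2, so G is not a forest; only forests have treewidth ≤ 1, hence tw(G) ≥ 2. Therefore the treewidth is 2.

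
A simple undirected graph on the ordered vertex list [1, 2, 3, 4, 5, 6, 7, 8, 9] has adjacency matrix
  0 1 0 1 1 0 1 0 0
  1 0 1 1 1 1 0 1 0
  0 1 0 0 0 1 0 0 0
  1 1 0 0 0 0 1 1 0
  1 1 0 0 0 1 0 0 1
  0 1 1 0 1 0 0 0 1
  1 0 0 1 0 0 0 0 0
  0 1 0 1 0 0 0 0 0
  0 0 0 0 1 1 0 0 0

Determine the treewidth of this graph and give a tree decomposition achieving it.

Treewidth 2.
Bags: B1 = {1, 2, 4}  B2 = {1, 2, 5}  B3 = {1, 4, 7}  B4 = {2, 4, 8}  B5 = {2, 5, 6}  B6 = {2, 3, 6}  B7 = {5, 6, 9}
Tree: B1–B2, B1–B3, B1–B4, B2–B5, B5–B6, B5–B7

The largest bag has 3 vertices, giving width 2; this decomposition certifies tw(G) ≤ 2. Conversely, {5, 6, 9} is a clique of size 3, and the vertices of any clique must share a bag in every tree decomposition; so some bag has ≥ 3 vertices and tw(G) ≥ 2. Combining the bounds, tw(G) = 2.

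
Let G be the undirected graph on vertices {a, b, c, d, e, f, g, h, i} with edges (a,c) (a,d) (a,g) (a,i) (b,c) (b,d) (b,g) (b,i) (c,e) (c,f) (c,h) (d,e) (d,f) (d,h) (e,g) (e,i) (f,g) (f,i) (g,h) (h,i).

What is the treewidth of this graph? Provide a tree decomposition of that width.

Treewidth 4.
One such decomposition:
Bags: B1 = {a, c, d, g, i}  B2 = {c, d, e, g, i}  B3 = {c, d, f, g, i}  B4 = {c, d, g, h, i}  B5 = {b, c, d, g, i}
Tree: B1–B2, B2–B3, B3–B4, B4–B5

The largest bag has 5 vertices, giving width 4; this decomposition certifies tw(G) ≤ 4. For the lower bound: the 5 vertex sets {a,i}, {e,g}, {c,f}, {d}, {h} are disjoint, each induces a connected subgraph, and every pair is joined by at least one edge of G. Contracting each set to a single vertex therefore yields K_{5} as a minor, and since treewidth is minor-monotone, tw(G) ≥ tw(K_{5}) = 4. Therefore the treewidth is 4.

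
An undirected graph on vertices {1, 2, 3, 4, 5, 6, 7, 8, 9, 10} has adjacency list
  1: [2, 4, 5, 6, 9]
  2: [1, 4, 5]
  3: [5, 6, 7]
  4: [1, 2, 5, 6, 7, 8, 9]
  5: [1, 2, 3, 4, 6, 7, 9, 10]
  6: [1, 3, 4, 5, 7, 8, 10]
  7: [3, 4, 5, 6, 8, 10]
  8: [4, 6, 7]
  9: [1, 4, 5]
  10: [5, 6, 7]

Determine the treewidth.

3

A width-3 tree decomposition is:
Bags: B1 = {3, 5, 6, 7}  B2 = {5, 6, 7, 10}  B3 = {4, 5, 6, 7}  B4 = {1, 4, 5, 6}  B5 = {1, 4, 5, 9}  B6 = {4, 6, 7, 8}  B7 = {1, 2, 4, 5}
Tree: B1–B2, B2–B3, B3–B4, B4–B5, B3–B6, B4–B7
Every bag has size at most 4, so the width is 4 − 1 = 3 and tw(G) ≤ 3. Conversely, {4, 6, 7, 8} is a clique of size 4, and the vertices of any clique must share a bag in every tree decomposition; so some bag has ≥ 4 vertices and tw(G) ≥ 3. Therefore the treewidth is 3.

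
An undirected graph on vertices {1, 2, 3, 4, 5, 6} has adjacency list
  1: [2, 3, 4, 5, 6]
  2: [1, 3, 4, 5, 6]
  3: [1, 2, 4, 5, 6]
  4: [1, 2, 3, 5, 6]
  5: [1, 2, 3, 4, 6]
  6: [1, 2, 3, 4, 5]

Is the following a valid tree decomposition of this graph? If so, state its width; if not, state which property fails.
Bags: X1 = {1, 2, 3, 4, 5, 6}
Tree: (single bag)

Checking the three conditions: (i) the bags cover all of {1, 2, 3, 4, 5, 6}; (ii) for each edge, some bag contains both endpoints; (iii) the bags containing any fixed vertex form a subtree. All hold, so the decomposition is valid with width 6 − 1 = 5.

Yes; width 5.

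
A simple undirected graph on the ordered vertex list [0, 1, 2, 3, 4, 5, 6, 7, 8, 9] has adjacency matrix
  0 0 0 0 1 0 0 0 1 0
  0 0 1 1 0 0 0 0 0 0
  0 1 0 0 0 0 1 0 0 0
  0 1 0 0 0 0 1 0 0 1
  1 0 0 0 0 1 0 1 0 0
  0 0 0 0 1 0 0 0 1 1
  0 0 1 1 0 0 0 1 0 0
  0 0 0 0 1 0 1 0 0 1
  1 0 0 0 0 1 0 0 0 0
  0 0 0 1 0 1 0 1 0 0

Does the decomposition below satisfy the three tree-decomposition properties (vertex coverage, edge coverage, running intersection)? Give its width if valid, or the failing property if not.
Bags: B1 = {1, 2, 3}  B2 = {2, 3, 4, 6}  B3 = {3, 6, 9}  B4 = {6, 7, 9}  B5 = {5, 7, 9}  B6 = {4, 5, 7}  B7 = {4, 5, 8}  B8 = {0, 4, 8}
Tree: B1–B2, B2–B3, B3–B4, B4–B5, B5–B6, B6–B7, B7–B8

No — bags containing vertex 4 are not connected in the tree.

A tree decomposition must satisfy three properties: every vertex lies in some bag; for every edge, both endpoints lie together in some bag; and for every vertex, the bags containing it form a connected subtree. Here bags containing vertex 4 are not connected in the tree, so the decomposition is invalid.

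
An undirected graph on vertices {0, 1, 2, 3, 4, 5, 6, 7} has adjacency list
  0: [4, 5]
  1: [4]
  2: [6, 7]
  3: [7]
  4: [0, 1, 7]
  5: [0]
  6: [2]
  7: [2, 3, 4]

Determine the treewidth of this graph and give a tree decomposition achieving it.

Treewidth 1.
Bags: B1 = {2, 7}  B2 = {4, 7}  B3 = {3, 7}  B4 = {1, 4}  B5 = {0, 4}  B6 = {2, 6}  B7 = {0, 5}
Tree: B1–B2, B1–B3, B2–B4, B2–B5, B1–B6, B5–B7

The largest bag has 2 vertices, giving width 1; this decomposition certifies tw(G) ≤ 1. Since G has at least one edge (e.g. 7–2), it is not an edgeless graph, so tw(G) ≥ 1. Hence tw(G) = 1 exactly.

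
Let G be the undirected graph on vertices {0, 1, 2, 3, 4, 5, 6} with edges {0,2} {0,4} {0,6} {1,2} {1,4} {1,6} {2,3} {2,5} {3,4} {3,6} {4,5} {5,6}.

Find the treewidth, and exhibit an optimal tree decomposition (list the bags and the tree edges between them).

Each bag holds 4 vertices, so the decomposition has width 3, which upper-bounds the treewidth. For the lower bound: the 4 vertex sets {2,5}, {0,4}, {6}, {1} are disjoint, each induces a connected subgraph, and every pair is joined by at least one edge of G. Contracting each set to a single vertex therefore yields K_{4} as a minor, and since treewidth is minor-monotone, tw(G) ≥ tw(K_{4}) = 3. Combining the bounds, tw(G) = 3.

Treewidth 3.
One such decomposition:
Bags: B1 = {2, 4, 5, 6}  B2 = {0, 2, 4, 6}  B3 = {1, 2, 4, 6}  B4 = {2, 3, 4, 6}
Tree: B1–B2, B2–B3, B3–B4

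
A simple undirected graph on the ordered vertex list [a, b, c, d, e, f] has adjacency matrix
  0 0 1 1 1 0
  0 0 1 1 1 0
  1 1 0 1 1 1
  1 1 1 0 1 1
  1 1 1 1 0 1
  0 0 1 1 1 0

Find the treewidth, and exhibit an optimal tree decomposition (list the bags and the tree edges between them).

Each bag holds 4 vertices, so the decomposition has width 3, which upper-bounds the treewidth. For the lower bound, the 4 vertices {a, c, d, e} are pairwise adjacent, and any tree decomposition puts a clique entirely inside one bag — forcing width ≥ 3. The upper and lower bounds meet at 3, so that is the treewidth.

Treewidth 3.
One such decomposition:
Bags: B1 = {c, d, e, f}  B2 = {b, c, d, e}  B3 = {a, c, d, e}
Tree: B1–B2, B2–B3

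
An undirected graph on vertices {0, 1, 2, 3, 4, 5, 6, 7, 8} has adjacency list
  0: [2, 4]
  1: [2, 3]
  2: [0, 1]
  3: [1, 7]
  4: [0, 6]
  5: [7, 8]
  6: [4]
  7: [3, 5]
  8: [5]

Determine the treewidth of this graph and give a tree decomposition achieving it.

Every bag has size at most 2, so the width is 2 − 1 = 1 and tw(G) ≤ 1. G has an edge, so its treewidth is at least 1. Hence tw(G) = 1 exactly.

Treewidth 1.
Bags: B1 = {5, 8}  B2 = {5, 7}  B3 = {3, 7}  B4 = {1, 3}  B5 = {1, 2}  B6 = {0, 2}  B7 = {0, 4}  B8 = {4, 6}
Tree: B1–B2, B2–B3, B3–B4, B4–B5, B5–B6, B6–B7, B7–B8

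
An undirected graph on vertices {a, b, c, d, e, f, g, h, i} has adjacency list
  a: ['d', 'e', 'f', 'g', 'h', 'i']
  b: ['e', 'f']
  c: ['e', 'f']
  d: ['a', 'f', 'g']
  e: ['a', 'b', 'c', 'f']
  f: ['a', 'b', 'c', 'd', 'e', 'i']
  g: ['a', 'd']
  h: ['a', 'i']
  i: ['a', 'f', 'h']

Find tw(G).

2

A width-2 tree decomposition is:
Bags: B1 = {a, h, i}  B2 = {a, f, i}  B3 = {a, e, f}  B4 = {c, e, f}  B5 = {a, d, f}  B6 = {a, d, g}  B7 = {b, e, f}
Tree: B1–B2, B2–B3, B3–B4, B3–B5, B5–B6, B4–B7
The largest bag has 3 vertices, giving width 2; this decomposition certifies tw(G) ≤ 2. On the other hand G contains the 3-clique {a, d, g}. A clique must lie in a single bag of any decomposition, so no decomposition can have width below 2. Therefore the treewidth is 2.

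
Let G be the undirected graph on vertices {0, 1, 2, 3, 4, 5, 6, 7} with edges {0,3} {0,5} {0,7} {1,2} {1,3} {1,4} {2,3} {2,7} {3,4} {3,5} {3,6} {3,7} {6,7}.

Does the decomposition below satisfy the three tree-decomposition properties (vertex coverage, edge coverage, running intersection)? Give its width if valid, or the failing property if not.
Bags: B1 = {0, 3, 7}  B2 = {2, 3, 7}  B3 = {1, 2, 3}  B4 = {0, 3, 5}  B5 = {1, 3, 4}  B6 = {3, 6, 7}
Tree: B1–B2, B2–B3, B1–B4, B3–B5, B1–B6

Yes; width 2.

Every vertex of G appears in some bag (union = {0, 1, 2, 3, 4, 5, 6, 7}); every edge is covered by a bag; and for each vertex v the set of bags containing v is connected in the bag tree. The decomposition is therefore valid. The largest bag has 3 vertices, so the width is 2.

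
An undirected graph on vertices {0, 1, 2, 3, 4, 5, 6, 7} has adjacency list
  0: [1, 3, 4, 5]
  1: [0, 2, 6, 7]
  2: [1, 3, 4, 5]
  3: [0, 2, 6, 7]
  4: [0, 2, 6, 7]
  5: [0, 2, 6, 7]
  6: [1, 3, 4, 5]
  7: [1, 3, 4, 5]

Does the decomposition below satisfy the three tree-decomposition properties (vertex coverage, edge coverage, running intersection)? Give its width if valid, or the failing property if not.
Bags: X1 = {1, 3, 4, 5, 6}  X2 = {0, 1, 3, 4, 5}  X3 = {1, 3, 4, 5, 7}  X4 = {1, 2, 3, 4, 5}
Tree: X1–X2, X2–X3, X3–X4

Yes; width 4.

Vertex coverage: the bags together contain {0, 1, 2, 3, 4, 5, 6, 7}, the full vertex set. Edge coverage: each edge of G has both endpoints in at least one bag. Running intersection: for every vertex, the bags containing it form a connected subtree. All three properties hold, so this is a valid tree decomposition of width max|bag| − 1 = 4, and hence tw(G) ≤ 4.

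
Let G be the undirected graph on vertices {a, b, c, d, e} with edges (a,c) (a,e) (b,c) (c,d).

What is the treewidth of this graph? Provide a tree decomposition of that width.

Every bag has size at most 2, so the width is 2 − 1 = 1 and tw(G) ≤ 1. Any graph with an edge has treewidth ≥ 1, and G has the edge c–a. Combining the bounds, tw(G) = 1.

Treewidth 1.
One optimal decomposition is:
Bags: B1 = {a, c}  B2 = {c, d}  B3 = {b, c}  B4 = {a, e}
Tree: B1–B2, B2–B3, B1–B4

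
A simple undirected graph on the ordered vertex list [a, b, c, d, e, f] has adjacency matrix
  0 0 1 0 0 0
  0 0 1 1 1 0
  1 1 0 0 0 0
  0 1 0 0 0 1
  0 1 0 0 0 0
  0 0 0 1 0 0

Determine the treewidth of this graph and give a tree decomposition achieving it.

Treewidth 1.
Bags: B1 = {b, c}  B2 = {b, d}  B3 = {d, f}  B4 = {b, e}  B5 = {a, c}
Tree: B1–B2, B2–B3, B2–B4, B1–B5

Each bag holds 2 vertices, so the decomposition has width 1, which upper-bounds the treewidth. Since G has at least one edge (e.g. c–b), it is not an edgeless graph, so tw(G) ≥ 1. Combining the bounds, tw(G) = 1.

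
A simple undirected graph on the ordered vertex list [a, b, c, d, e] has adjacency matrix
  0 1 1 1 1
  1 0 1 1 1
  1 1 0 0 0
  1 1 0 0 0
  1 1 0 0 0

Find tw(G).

2

A width-2 tree decomposition is:
Bags: B1 = {a, b, c}  B2 = {a, b, e}  B3 = {a, b, d}
Tree: B1–B2, B2–B3
Each bag holds 3 vertices, so the decomposition has width 2, which upper-bounds the treewidth. For the lower bound, the 3 vertices {a, b, d} are pairwise adjacent, and any tree decomposition puts a clique entirely inside one bag — forcing width ≥ 2. Combining the bounds, tw(G) = 2.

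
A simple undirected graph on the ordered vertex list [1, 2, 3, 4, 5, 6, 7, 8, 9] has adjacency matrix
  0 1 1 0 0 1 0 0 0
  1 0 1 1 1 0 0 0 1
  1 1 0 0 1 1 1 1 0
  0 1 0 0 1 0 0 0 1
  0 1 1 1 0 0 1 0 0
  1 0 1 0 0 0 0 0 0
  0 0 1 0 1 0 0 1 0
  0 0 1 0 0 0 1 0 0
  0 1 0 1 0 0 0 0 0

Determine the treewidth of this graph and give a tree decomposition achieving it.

Treewidth 2.
One optimal decomposition is:
Bags: B1 = {2, 4, 9}  B2 = {2, 4, 5}  B3 = {2, 3, 5}  B4 = {1, 2, 3}  B5 = {3, 5, 7}  B6 = {1, 3, 6}  B7 = {3, 7, 8}
Tree: B1–B2, B2–B3, B3–B4, B3–B5, B4–B6, B5–B7

Every bag has size at most 3, so the width is 3 − 1 = 2 and tw(G) ≤ 2. On the other hand G contains the 3-clique {2, 4, 9}. A clique must lie in a single bag of any decomposition, so no decomposition can have width below 2. Combining the bounds, tw(G) = 2.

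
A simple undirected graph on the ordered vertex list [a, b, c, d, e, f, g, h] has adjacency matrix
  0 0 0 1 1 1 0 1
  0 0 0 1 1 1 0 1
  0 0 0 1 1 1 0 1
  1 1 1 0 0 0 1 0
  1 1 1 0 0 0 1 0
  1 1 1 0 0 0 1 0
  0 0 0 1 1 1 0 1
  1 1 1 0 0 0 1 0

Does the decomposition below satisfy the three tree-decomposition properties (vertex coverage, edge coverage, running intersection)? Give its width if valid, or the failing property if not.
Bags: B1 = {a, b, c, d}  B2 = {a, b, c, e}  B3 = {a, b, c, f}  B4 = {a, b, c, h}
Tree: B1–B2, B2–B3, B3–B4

A tree decomposition must satisfy three properties: every vertex lies in some bag; for every edge, both endpoints lie together in some bag; and for every vertex, the bags containing it form a connected subtree. Here vertex g appears in no bag, so the decomposition is invalid.

No — vertex g appears in no bag.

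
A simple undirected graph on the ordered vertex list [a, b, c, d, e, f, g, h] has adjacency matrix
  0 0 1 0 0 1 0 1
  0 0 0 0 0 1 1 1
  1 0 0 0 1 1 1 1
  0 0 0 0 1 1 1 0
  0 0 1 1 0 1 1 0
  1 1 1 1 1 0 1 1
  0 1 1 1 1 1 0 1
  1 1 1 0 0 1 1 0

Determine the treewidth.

3

A width-3 tree decomposition is:
Bags: B1 = {b, f, g, h}  B2 = {c, f, g, h}  B3 = {c, e, f, g}  B4 = {a, c, f, h}  B5 = {d, e, f, g}
Tree: B1–B2, B2–B3, B2–B4, B3–B5
Each bag holds 4 vertices, so the decomposition has width 3, which upper-bounds the treewidth. For the lower bound, the 4 vertices {d, e, f, g} are pairwise adjacent, and any tree decomposition puts a clique entirely inside one bag — forcing width ≥ 3. Therefore the treewidth is 3.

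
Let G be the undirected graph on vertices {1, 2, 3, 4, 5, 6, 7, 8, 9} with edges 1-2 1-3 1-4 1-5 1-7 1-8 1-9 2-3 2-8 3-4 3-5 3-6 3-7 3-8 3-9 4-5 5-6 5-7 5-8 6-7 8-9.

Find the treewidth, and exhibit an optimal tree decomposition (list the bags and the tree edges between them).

Treewidth 3.
One such decomposition:
Bags: B1 = {1, 3, 5, 7}  B2 = {1, 3, 5, 8}  B3 = {3, 5, 6, 7}  B4 = {1, 2, 3, 8}  B5 = {1, 3, 4, 5}  B6 = {1, 3, 8, 9}
Tree: B1–B2, B1–B3, B2–B4, B2–B5, B2–B6

The largest bag has 4 vertices, giving width 3; this decomposition certifies tw(G) ≤ 3. Conversely, {1, 3, 8, 9} is a clique of size 4, and the vertices of any clique must share a bag in every tree decomposition; so some bag has ≥ 4 vertices and tw(G) ≥ 3. Combining the bounds, tw(G) = 3.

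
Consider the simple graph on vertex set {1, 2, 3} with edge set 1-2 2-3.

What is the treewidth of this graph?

1

A width-1 tree decomposition is:
Bags: B1 = {2, 3}  B2 = {1, 2}
Tree: B1–B2
The largest bag has 2 vertices, giving width 1; this decomposition certifies tw(G) ≤ 1. Since G has at least one edge (e.g. 2–3), it is not an edgeless graph, so tw(G) ≥ 1. Combining the bounds, tw(G) = 1.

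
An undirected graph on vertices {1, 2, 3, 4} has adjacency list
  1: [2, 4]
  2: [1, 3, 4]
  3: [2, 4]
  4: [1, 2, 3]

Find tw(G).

A width-2 tree decomposition is:
Bags: B1 = {2, 3, 4}  B2 = {1, 2, 4}
Tree: B1–B2
Every bag has size at most 3, so the width is 3 − 1 = 2 and tw(G) ≤ 2. For the lower bound, the 3 vertices {1, 2, 4} are pairwise adjacent, and any tree decomposition puts a clique entirely inside one bag — forcing width ≥ 2. Combining the bounds, tw(G) = 2.

2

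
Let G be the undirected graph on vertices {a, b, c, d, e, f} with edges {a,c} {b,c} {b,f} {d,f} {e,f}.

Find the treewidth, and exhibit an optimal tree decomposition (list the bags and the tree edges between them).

Treewidth 1.
Bags: B1 = {b, c}  B2 = {b, f}  B3 = {a, c}  B4 = {e, f}  B5 = {d, f}
Tree: B1–B2, B1–B3, B2–B4, B2–B5

Every bag has size at most 2, so the width is 2 − 1 = 1 and tw(G) ≤ 1. Since G has at least one edge (e.g. b–c), it is not an edgeless graph, so tw(G) ≥ 1. Hence tw(G) = 1 exactly.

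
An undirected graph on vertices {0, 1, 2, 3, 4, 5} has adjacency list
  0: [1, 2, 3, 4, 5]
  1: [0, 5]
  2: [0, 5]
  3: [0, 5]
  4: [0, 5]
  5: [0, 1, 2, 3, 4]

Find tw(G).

A width-2 tree decomposition is:
Bags: B1 = {0, 3, 5}  B2 = {0, 2, 5}  B3 = {0, 4, 5}  B4 = {0, 1, 5}
Tree: B1–B2, B2–B3, B2–B4
Each bag holds 3 vertices, so the decomposition has width 2, which upper-bounds the treewidth. On the other hand G contains the 3-clique {0, 1, 5}. A clique must lie in a single bag of any decomposition, so no decomposition can have width below 2. Hence tw(G) = 2 exactly.

2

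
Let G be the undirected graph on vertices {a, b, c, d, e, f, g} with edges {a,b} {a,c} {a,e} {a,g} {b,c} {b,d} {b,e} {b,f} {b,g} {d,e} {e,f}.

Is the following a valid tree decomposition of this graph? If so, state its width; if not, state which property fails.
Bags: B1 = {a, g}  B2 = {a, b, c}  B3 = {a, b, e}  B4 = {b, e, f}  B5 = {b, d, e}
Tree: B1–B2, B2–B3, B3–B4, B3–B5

No — edge (b,g) lies in no bag.

A tree decomposition must satisfy three properties: every vertex lies in some bag; for every edge, both endpoints lie together in some bag; and for every vertex, the bags containing it form a connected subtree. Here edge (b,g) lies in no bag, so the decomposition is invalid.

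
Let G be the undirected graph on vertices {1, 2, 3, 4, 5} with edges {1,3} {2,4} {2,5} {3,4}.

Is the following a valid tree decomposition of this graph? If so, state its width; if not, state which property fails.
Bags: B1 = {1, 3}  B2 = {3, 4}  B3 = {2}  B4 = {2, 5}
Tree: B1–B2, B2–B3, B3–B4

A tree decomposition must satisfy three properties: every vertex lies in some bag; for every edge, both endpoints lie together in some bag; and for every vertex, the bags containing it form a connected subtree. Here edge (4,2) lies in no bag, so the decomposition is invalid.

No — edge (4,2) lies in no bag.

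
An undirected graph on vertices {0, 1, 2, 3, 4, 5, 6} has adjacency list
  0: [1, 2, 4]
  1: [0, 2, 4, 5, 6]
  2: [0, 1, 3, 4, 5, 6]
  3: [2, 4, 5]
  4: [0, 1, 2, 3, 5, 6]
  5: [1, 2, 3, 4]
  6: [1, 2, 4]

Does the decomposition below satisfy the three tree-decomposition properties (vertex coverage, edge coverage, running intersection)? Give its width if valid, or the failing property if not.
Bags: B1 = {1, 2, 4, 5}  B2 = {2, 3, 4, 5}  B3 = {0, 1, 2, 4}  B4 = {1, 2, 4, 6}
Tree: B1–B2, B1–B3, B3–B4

Checking the three conditions: (i) the bags cover all of {0, 1, 2, 3, 4, 5, 6}; (ii) for each edge, some bag contains both endpoints; (iii) the bags containing any fixed vertex form a subtree. All hold, so the decomposition is valid with width 4 − 1 = 3.

Yes; width 3.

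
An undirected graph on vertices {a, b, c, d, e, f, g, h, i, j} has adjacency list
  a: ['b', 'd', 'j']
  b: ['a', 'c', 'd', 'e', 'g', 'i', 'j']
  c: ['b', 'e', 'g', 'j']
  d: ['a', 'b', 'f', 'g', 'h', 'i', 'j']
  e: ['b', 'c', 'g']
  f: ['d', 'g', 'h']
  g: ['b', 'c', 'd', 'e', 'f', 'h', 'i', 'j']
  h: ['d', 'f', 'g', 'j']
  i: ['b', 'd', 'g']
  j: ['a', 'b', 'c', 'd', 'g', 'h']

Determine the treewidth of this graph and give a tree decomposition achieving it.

Treewidth 3.
One optimal decomposition is:
Bags: B1 = {b, c, g, j}  B2 = {b, c, e, g}  B3 = {b, d, g, j}  B4 = {d, g, h, j}  B5 = {b, d, g, i}  B6 = {d, f, g, h}  B7 = {a, b, d, j}
Tree: B1–B2, B1–B3, B3–B4, B3–B5, B4–B6, B3–B7

The largest bag has 4 vertices, giving width 3; this decomposition certifies tw(G) ≤ 3. Conversely, {d, g, h, j} is a clique of size 4, and the vertices of any clique must share a bag in every tree decomposition; so some bag has ≥ 4 vertices and tw(G) ≥ 3. The upper and lower bounds meet at 3, so that is the treewidth.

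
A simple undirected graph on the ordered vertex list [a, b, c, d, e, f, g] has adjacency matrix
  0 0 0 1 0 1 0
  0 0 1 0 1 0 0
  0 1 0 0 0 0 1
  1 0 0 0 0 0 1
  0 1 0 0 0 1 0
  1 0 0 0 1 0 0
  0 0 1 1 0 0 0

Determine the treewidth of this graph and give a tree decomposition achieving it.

Each bag holds 3 vertices, so the decomposition has width 2, which upper-bounds the treewidth. The edges f–a–d–g–c–b–e–f form a cycle, so G is not a tree and its treewidth is at least 2. The upper and lower bounds meet at 2, so that is the treewidth.

Treewidth 2.
Bags: B1 = {a, d, f}  B2 = {d, f, g}  B3 = {c, f, g}  B4 = {b, c, f}  B5 = {b, e, f}
Tree: B1–B2, B2–B3, B3–B4, B4–B5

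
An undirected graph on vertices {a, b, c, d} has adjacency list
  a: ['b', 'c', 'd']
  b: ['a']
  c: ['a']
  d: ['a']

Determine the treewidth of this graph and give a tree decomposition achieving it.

Treewidth 1.
Bags: B1 = {a, d}  B2 = {a, b}  B3 = {a, c}
Tree: B1–B2, B2–B3

The largest bag has 2 vertices, giving width 1; this decomposition certifies tw(G) ≤ 1. Any graph with an edge has treewidth ≥ 1, and G has the edge d–a. Therefore the treewidth is 1.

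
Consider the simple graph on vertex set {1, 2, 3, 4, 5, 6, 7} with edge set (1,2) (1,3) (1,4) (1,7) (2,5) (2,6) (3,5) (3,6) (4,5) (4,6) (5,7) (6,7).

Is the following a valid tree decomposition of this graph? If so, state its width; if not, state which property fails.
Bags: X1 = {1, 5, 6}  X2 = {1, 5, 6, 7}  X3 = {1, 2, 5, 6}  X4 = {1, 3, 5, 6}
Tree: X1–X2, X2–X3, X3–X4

A tree decomposition must satisfy three properties: every vertex lies in some bag; for every edge, both endpoints lie together in some bag; and for every vertex, the bags containing it form a connected subtree. Here vertex 4 appears in no bag, so the decomposition is invalid.

No — vertex 4 appears in no bag.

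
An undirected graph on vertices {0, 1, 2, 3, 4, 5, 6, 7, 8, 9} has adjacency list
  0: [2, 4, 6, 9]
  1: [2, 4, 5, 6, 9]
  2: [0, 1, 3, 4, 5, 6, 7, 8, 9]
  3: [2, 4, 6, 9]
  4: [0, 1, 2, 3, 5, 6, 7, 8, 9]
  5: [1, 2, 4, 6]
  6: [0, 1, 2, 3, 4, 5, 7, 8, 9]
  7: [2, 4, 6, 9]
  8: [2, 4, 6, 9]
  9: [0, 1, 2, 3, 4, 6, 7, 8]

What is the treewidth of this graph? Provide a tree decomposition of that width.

Treewidth 4.
One optimal decomposition is:
Bags: B1 = {2, 4, 6, 7, 9}  B2 = {0, 2, 4, 6, 9}  B3 = {1, 2, 4, 6, 9}  B4 = {2, 4, 6, 8, 9}  B5 = {2, 3, 4, 6, 9}  B6 = {1, 2, 4, 5, 6}
Tree: B1–B2, B2–B3, B2–B4, B1–B5, B3–B6

Each bag holds 5 vertices, so the decomposition has width 4, which upper-bounds the treewidth. For the lower bound, the 5 vertices {0, 2, 4, 6, 9} are pairwise adjacent, and any tree decomposition puts a clique entirely inside one bag — forcing width ≥ 4. Hence tw(G) = 4 exactly.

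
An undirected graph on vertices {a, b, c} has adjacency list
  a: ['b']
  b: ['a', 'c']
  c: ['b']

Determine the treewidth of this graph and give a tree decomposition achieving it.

Each bag holds 2 vertices, so the decomposition has width 1, which upper-bounds the treewidth. Any graph with an edge has treewidth ≥ 1, and G has the edge a–b. The upper and lower bounds meet at 1, so that is the treewidth.

Treewidth 1.
Bags: B1 = {a, b}  B2 = {b, c}
Tree: B1–B2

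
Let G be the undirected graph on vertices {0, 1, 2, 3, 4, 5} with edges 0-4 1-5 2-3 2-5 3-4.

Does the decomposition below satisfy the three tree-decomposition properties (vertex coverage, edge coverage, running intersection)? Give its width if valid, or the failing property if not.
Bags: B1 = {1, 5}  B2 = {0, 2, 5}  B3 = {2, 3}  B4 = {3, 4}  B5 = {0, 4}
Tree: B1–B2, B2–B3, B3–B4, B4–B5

No — bags containing vertex 0 are not connected in the tree.

A tree decomposition must satisfy three properties: every vertex lies in some bag; for every edge, both endpoints lie together in some bag; and for every vertex, the bags containing it form a connected subtree. Here bags containing vertex 0 are not connected in the tree, so the decomposition is invalid.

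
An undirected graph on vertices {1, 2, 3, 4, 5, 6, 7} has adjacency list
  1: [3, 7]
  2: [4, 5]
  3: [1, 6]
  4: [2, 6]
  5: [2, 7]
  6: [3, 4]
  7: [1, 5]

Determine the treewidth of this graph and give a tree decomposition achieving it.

Treewidth 2.
Bags: B1 = {2, 5, 7}  B2 = {1, 2, 7}  B3 = {1, 2, 3}  B4 = {2, 3, 6}  B5 = {2, 4, 6}
Tree: B1–B2, B2–B3, B3–B4, B4–B5

Each bag holds 3 vertices, so the decomposition has width 2, which upper-bounds the treewidth. For the lower bound, G contains the cycle 2–5–7–1–3–6–4–2, so G is not a forest; only forests have treewidth ≤ 1, hence tw(G) ≥ 2. Therefore the treewidth is 2.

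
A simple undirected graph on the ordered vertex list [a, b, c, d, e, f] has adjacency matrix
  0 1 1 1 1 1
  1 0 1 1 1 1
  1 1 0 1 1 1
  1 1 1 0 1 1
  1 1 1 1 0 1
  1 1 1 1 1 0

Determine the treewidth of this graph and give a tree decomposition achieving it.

A single bag containing all 6 vertices is trivially a valid decomposition of width 5. Conversely, {a, b, c, d, e, f} is a clique of size 6, and the vertices of any clique must share a bag in every tree decomposition; so some bag has ≥ 6 vertices and tw(G) ≥ 5. Hence tw(G) = 5 exactly.

Treewidth 5.
One such decomposition:
Bags: B1 = {a, b, c, d, e, f}
Tree: (single bag)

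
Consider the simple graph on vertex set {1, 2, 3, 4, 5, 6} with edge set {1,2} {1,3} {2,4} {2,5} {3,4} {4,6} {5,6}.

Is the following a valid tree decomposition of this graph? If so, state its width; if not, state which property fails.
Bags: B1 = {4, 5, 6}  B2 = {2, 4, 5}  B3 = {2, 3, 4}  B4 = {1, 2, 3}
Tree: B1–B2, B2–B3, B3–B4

Checking the three conditions: (i) the bags cover all of {1, 2, 3, 4, 5, 6}; (ii) for each edge, some bag contains both endpoints; (iii) the bags containing any fixed vertex form a subtree. All hold, so the decomposition is valid with width 3 − 1 = 2.

Yes; width 2.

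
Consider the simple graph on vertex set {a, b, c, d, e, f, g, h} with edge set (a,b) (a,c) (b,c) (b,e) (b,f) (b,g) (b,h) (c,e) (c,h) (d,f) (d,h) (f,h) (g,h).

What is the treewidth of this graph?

2

A width-2 tree decomposition is:
Bags: B1 = {b, c, e}  B2 = {a, b, c}  B3 = {b, c, h}  B4 = {b, g, h}  B5 = {b, f, h}  B6 = {d, f, h}
Tree: B1–B2, B1–B3, B3–B4, B3–B5, B5–B6
Each bag holds 3 vertices, so the decomposition has width 2, which upper-bounds the treewidth. For the lower bound, the 3 vertices {d, f, h} are pairwise adjacent, and any tree decomposition puts a clique entirely inside one bag — forcing width ≥ 2. Combining the bounds, tw(G) = 2.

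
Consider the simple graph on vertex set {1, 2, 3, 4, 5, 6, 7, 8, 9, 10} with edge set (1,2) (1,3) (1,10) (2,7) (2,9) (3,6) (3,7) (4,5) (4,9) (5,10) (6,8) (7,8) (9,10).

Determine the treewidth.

A width-2 tree decomposition is:
Bags: B1 = {6, 7, 8}  B2 = {3, 6, 7}  B3 = {2, 3, 7}  B4 = {1, 2, 3}  B5 = {1, 2, 9}  B6 = {1, 9, 10}  B7 = {4, 9, 10}  B8 = {4, 5, 10}
Tree: B1–B2, B2–B3, B3–B4, B4–B5, B5–B6, B6–B7, B7–B8
Each bag holds 3 vertices, so the decomposition has width 2, which upper-bounds the treewidth. Since 8–6–3–7–8 is a cycle in G, G is not acyclic. Forests are exactly the graphs of treewidth ≤ 1, so tw(G) ≥ 2. Hence tw(G) = 2 exactly.

2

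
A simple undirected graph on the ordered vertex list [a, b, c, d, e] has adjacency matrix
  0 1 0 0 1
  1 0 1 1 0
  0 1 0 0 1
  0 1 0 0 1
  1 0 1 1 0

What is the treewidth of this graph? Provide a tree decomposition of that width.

The largest bag has 3 vertices, giving width 2; this decomposition certifies tw(G) ≤ 2. For the lower bound, G contains the cycle b–c–e–a–b, so G is not a forest; only forests have treewidth ≤ 1, hence tw(G) ≥ 2. Hence tw(G) = 2 exactly.

Treewidth 2.
One such decomposition:
Bags: B1 = {b, c, e}  B2 = {a, b, e}  B3 = {b, d, e}
Tree: B1–B2, B2–B3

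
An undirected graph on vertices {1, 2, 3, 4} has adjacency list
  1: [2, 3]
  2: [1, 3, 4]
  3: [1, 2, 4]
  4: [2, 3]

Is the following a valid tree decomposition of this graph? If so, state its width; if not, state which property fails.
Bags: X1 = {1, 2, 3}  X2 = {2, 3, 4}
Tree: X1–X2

Vertex coverage: the bags together contain {1, 2, 3, 4}, the full vertex set. Edge coverage: each edge of G has both endpoints in at least one bag. Running intersection: for every vertex, the bags containing it form a connected subtree. All three properties hold, so this is a valid tree decomposition of width max|bag| − 1 = 2, and hence tw(G) ≤ 2.

Yes; width 2.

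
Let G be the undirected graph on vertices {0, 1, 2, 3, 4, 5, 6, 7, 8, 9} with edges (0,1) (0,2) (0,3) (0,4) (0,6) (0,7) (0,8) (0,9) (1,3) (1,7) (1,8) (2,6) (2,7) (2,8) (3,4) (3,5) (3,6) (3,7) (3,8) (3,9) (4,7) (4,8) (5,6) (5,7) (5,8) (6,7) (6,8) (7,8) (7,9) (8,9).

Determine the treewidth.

A width-4 tree decomposition is:
Bags: B1 = {0, 2, 6, 7, 8}  B2 = {0, 3, 6, 7, 8}  B3 = {3, 5, 6, 7, 8}  B4 = {0, 3, 4, 7, 8}  B5 = {0, 1, 3, 7, 8}  B6 = {0, 3, 7, 8, 9}
Tree: B1–B2, B2–B3, B2–B4, B2–B5, B2–B6
The largest bag has 5 vertices, giving width 4; this decomposition certifies tw(G) ≤ 4. On the other hand G contains the 5-clique {0, 2, 6, 7, 8}. A clique must lie in a single bag of any decomposition, so no decomposition can have width below 4. Combining the bounds, tw(G) = 4.

4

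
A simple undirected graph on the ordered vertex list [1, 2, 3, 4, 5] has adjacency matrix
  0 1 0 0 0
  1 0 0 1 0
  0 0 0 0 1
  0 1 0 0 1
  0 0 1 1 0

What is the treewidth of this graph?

1

A width-1 tree decomposition is:
Bags: B1 = {3, 5}  B2 = {4, 5}  B3 = {2, 4}  B4 = {1, 2}
Tree: B1–B2, B2–B3, B3–B4
The largest bag has 2 vertices, giving width 1; this decomposition certifies tw(G) ≤ 1. Since G has at least one edge (e.g. 3–5), it is not an edgeless graph, so tw(G) ≥ 1. The upper and lower bounds meet at 1, so that is the treewidth.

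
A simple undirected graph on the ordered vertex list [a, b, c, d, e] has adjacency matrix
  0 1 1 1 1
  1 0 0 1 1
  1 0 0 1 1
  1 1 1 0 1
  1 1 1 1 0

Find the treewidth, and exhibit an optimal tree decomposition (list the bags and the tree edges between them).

The largest bag has 4 vertices, giving width 3; this decomposition certifies tw(G) ≤ 3. For the lower bound, the 4 vertices {a, c, d, e} are pairwise adjacent, and any tree decomposition puts a clique entirely inside one bag — forcing width ≥ 3. Hence tw(G) = 3 exactly.

Treewidth 3.
Bags: B1 = {a, c, d, e}  B2 = {a, b, d, e}
Tree: B1–B2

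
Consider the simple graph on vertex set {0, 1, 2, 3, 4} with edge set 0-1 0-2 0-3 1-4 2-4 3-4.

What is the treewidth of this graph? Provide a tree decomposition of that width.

Treewidth 2.
Bags: B1 = {0, 1, 4}  B2 = {0, 2, 4}  B3 = {0, 3, 4}
Tree: B1–B2, B2–B3

The largest bag has 3 vertices, giving width 2; this decomposition certifies tw(G) ≤ 2. The edges 4–1–0–2–4 form a cycle, so G is not a tree and its treewidth is at least 2. Therefore the treewidth is 2.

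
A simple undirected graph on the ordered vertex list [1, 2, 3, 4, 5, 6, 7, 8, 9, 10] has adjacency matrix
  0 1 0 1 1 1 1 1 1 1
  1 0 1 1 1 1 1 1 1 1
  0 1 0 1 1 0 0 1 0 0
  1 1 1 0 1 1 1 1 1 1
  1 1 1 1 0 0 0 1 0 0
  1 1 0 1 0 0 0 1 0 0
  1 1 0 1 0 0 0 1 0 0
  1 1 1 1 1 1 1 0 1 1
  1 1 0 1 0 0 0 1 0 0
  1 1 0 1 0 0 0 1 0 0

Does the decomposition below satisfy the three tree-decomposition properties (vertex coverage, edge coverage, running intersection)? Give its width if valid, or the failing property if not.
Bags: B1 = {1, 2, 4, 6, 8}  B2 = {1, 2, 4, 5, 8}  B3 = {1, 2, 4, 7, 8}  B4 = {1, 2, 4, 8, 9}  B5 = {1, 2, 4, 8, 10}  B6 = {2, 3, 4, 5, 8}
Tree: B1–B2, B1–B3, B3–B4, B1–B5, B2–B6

Yes; width 4.

Vertex coverage: the bags together contain {1, 2, 3, 4, 5, 6, 7, 8, 9, 10}, the full vertex set. Edge coverage: each edge of G has both endpoints in at least one bag. Running intersection: for every vertex, the bags containing it form a connected subtree. All three properties hold, so this is a valid tree decomposition of width max|bag| − 1 = 4, and hence tw(G) ≤ 4.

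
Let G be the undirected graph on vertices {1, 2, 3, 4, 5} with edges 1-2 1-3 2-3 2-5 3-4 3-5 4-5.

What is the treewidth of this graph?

2

A width-2 tree decomposition is:
Bags: B1 = {1, 2, 3}  B2 = {2, 3, 5}  B3 = {3, 4, 5}
Tree: B1–B2, B2–B3
The largest bag has 3 vertices, giving width 2; this decomposition certifies tw(G) ≤ 2. On the other hand G contains the 3-clique {1, 2, 3}. A clique must lie in a single bag of any decomposition, so no decomposition can have width below 2. The upper and lower bounds meet at 2, so that is the treewidth.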